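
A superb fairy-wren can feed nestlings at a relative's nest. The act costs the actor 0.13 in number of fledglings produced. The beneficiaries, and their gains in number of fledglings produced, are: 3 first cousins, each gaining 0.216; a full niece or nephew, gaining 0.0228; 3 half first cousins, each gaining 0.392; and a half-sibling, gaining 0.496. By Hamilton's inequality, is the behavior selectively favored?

Hamilton's rule: the trait is favored when the sum of r·B over every recipient exceeds the actor's cost C.
r to a first cousin = 1/8 (first cousins share one grandparent pair — two paths of length 4: r = 2·(1/2)^4 = 1/8).
r to a full niece or nephew = 1/4 (full aunt/uncle↔niece/nephew: two paths of length 3 through the shared grandparent pair: r = 2·(1/2)^3 = 1/4).
r to a half first cousin = 1/16 (half first cousins share one grandparent — one path of length 4: r = (1/2)^4 = 1/16).
r to a half-sibling = 1/4 (half-sibs share one parent — one path of length 2: r = (1/2)^2 = 1/4).
Summing one r·B term per recipient: 3·0.125·0.216 + 1·0.25·0.0228 + 3·0.0625·0.392 + 1·0.25·0.496 = 0.2842.
0.2842 > 0.13: the indirect benefit exceeds the cost.

Yes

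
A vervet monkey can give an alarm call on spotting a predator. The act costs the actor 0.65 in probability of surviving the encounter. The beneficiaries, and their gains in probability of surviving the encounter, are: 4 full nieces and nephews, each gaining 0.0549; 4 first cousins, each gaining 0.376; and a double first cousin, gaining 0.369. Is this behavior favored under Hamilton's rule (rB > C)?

No

Hamilton's rule: the trait is favored when the sum of r·B over every recipient exceeds the actor's cost C.
r to a full niece or nephew = 0.25 (full aunt/uncle↔niece/nephew: two paths of length 3 through the shared grandparent pair: r = 2·(1/2)^3 = 1/4).
r to a first cousin = 1/8 (first cousins share one grandparent pair — two paths of length 4: r = 2·(1/2)^4 = 1/8).
r to a double first cousin = 1/4 (double first cousins share both grandparent pairs — four paths of length 4: r = 4·(1/2)^4 = 1/4).
Summing one r·B term per recipient: 4·0.25·0.0549 + 4·0.125·0.376 + 1·0.25·0.369 = 0.33515.
0.33515 < 0.65: the indirect benefit is less than the cost.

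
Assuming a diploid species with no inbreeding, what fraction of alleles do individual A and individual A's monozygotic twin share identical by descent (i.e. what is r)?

Each parent–offspring link contributes a factor of 1/2, and independent paths through distinct common ancestors add.
Monozygotic twins share every allele identical by descent: r = 1.

1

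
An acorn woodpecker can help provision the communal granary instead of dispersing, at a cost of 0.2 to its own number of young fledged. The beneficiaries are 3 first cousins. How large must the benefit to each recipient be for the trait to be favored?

0.5333

r to a first cousin = 0.125 (first cousins share one grandparent pair — two paths of length 4: r = 2·(1/2)^4 = 1/8).
Hamilton's rule with n recipients of equal r: n·r·B > C, so B > C/(n·r) = 0.2/(3·0.125) = 0.5333.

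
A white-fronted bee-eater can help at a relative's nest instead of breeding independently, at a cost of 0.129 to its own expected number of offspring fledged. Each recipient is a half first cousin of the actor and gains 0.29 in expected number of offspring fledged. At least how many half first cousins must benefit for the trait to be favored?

8

r to a half first cousin = 0.0625 (half first cousins share one grandparent — one path of length 4: r = (1/2)^4 = 1/16).
Hamilton's rule: n·r·B > C  ⇒  n > C/(r·B) = 0.129/(0.0625·0.29) = 7.117.
The smallest integer exceeding 7.117 is 8.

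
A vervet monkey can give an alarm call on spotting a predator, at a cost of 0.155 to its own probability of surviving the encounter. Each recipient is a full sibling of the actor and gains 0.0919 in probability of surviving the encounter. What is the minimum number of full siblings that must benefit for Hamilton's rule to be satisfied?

r to a full sibling = 0.5 (full sibs share both parents — two paths of length 2: r = 2·(1/2)^2 = 1/2).
Hamilton's rule: n·r·B > C  ⇒  n > C/(r·B) = 0.155/(0.5·0.0919) = 3.373.
The smallest integer exceeding 3.373 is 4.

4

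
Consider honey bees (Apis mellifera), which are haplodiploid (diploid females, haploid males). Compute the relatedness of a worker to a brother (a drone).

Her haploid brother carries none of their father's genes and a random half of their mother's genome; that half matches the maternal half of her own genome with probability 1/2: r = 1/2 · 1/2 = 1/4.

0.25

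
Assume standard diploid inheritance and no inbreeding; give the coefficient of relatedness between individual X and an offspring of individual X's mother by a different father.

Each parent–offspring link contributes a factor of 1/2, and independent paths through distinct common ancestors add.
Half-sibs share one parent — one path of length 2: r = (1/2)^2 = 1/4.

0.25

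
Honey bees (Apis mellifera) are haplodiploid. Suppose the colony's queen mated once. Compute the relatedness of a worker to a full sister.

Haplodiploid full sisters inherit their father's entire haploid genome identically (contributing 1/2) and on average half of their mother's contribution (1/2 · 1/2 = 1/4); r = 1/2 + 1/4 = 3/4.

0.75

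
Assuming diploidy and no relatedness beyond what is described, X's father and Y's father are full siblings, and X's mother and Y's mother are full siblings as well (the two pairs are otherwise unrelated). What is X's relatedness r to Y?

0.25

With two independent routes of shared ancestry, r is the sum of the two contributions.
X and Y are related in two ways: first cousins through their fathers (r = 1/8) and first cousins through their mothers (r = 1/8) — i.e. double first cousins.
r = 1/8 + 1/8 = 1/4 = 0.25.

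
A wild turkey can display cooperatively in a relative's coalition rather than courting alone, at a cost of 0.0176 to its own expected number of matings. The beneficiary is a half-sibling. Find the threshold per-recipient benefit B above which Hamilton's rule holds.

0.0704

r to a half-sibling = 0.25 (half-sibs share one parent — one path of length 2: r = (1/2)^2 = 1/4).
Hamilton's rule with n recipients of equal r: n·r·B > C, so B > C/(n·r) = 0.0176/(1·0.25) = 0.0704.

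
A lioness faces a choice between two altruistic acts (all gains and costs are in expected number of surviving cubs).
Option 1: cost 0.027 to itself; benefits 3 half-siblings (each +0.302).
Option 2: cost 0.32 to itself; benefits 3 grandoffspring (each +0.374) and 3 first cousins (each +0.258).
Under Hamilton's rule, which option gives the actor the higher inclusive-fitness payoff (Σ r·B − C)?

Option 1: r to a half-sibling = 0.25.
Option 1: Σ r·B − C = (3·0.25·0.302) − 0.027 = 0.1995.
Option 2: r to a grandoffspring = 0.25.
Option 2: r to a first cousin = 0.125.
Option 2: Σ r·B − C = (3·0.25·0.374 + 3·0.125·0.258) − 0.32 = 0.05725.
Option 1 has the higher net inclusive-fitness payoff.

Option 1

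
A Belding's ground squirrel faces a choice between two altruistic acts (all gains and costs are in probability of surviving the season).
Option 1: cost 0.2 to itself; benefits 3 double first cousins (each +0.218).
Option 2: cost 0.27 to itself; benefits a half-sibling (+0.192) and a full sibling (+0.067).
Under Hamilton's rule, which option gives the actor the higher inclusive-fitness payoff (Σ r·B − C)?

Option 1: r to a double first cousin = 0.25.
Option 1: Σ r·B − C = (3·0.25·0.218) − 0.2 = -0.0365.
Option 2: r to a half-sibling = 0.25.
Option 2: r to a full sibling = 0.5.
Option 2: Σ r·B − C = (1·0.25·0.192 + 1·0.5·0.067) − 0.27 = -0.1885.
Option 1 has the higher net inclusive-fitness payoff.

Option 1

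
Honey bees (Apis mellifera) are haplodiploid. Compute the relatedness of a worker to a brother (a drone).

Her haploid brother carries none of their father's genes and a random half of their mother's genome; that half matches the maternal half of her own genome with probability 1/2: r = 1/2 · 1/2 = 1/4.

0.25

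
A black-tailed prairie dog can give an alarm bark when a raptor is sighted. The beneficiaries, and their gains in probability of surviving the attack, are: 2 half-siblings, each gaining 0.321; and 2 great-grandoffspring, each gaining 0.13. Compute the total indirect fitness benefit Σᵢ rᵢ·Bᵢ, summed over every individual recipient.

0.193

r to a half-sibling = 0.25 (half-sibs share one parent — one path of length 2: r = (1/2)^2 = 1/4).
r to a great-grandoffspring = 0.125 (three parent–offspring links: r = (1/2)^3 = 1/8).
Summing one r·B term per recipient: 2·0.25·0.321 + 2·0.125·0.13 = 0.193.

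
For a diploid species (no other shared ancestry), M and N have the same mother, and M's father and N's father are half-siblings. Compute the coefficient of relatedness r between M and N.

Wright's path rule: contributions from independent ancestry routes add.
M and N are related in two ways: half-sibs through their shared mother (r = 1/4) and half first cousins through their fathers (r = 1/16).
r = 1/4 + 1/16 = 0.3125.

0.3125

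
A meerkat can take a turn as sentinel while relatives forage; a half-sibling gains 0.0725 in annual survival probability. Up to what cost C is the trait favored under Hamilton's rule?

0.018125

r to a half-sibling = 1/4 (half-sibs share one parent — one path of length 2: r = (1/2)^2 = 1/4).
Hamilton's rule: n·r·B > C, so the trait is favored while C < n·r·B = 1·0.25·0.0725 = 0.018125.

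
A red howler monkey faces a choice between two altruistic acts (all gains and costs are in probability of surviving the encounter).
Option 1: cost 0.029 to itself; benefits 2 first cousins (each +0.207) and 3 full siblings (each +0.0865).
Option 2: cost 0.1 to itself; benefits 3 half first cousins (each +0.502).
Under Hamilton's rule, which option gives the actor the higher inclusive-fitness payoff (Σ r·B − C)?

Option 1

Option 1: r to a first cousin = 0.125.
Option 1: r to a full sibling = 0.5.
Option 1: Σ r·B − C = (2·0.125·0.207 + 3·0.5·0.0865) − 0.029 = 0.1525.
Option 2: r to a half first cousin = 0.0625.
Option 2: Σ r·B − C = (3·0.0625·0.502) − 0.1 = -0.005875.
Option 1 has the higher net inclusive-fitness payoff.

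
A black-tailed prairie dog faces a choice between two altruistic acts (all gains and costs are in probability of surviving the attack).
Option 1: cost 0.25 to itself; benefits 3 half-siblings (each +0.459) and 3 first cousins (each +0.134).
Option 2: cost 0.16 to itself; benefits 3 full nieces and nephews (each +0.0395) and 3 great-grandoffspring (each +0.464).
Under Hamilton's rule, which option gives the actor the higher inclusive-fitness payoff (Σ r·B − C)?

Option 1: r to a half-sibling = 0.25.
Option 1: r to a first cousin = 0.125.
Option 1: Σ r·B − C = (3·0.25·0.459 + 3·0.125·0.134) − 0.25 = 0.1445.
Option 2: r to a full niece or nephew = 0.25.
Option 2: r to a great-grandoffspring = 0.125.
Option 2: Σ r·B − C = (3·0.25·0.0395 + 3·0.125·0.464) − 0.16 = 0.043625.
Option 1 has the higher net inclusive-fitness payoff.

Option 1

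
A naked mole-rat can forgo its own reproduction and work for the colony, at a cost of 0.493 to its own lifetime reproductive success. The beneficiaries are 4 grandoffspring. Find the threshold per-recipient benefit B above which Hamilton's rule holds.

r to a grandoffspring = 0.25 (two parent–offspring links: r = (1/2)^2 = 1/4).
Hamilton's rule with n recipients of equal r: n·r·B > C, so B > C/(n·r) = 0.493/(4·0.25) = 0.493.

0.493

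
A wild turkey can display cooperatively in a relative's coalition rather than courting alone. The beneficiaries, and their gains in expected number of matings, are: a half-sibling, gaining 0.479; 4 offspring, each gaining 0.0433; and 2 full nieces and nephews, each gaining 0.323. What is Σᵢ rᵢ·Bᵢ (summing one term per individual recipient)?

r to a half-sibling = 1/4 (half-sibs share one parent — one path of length 2: r = (1/2)^2 = 1/4).
r to an offspring = 0.5 (one parent–offspring link: r = (1/2)^1 = 1/2).
r to a full niece or nephew = 0.25 (full aunt/uncle↔niece/nephew: two paths of length 3 through the shared grandparent pair: r = 2·(1/2)^3 = 1/4).
Summing one r·B term per recipient: 1·0.25·0.479 + 4·0.5·0.0433 + 2·0.25·0.323 = 0.36785.

0.36785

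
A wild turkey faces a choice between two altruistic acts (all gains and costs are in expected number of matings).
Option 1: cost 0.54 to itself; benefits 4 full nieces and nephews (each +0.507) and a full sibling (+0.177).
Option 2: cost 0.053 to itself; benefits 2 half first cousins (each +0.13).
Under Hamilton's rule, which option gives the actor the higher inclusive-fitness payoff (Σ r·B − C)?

Option 1: r to a full niece or nephew = 0.25.
Option 1: r to a full sibling = 0.5.
Option 1: Σ r·B − C = (4·0.25·0.507 + 1·0.5·0.177) − 0.54 = 0.0555.
Option 2: r to a half first cousin = 0.0625.
Option 2: Σ r·B − C = (2·0.0625·0.13) − 0.053 = -0.03675.
Option 1 has the higher net inclusive-fitness payoff.

Option 1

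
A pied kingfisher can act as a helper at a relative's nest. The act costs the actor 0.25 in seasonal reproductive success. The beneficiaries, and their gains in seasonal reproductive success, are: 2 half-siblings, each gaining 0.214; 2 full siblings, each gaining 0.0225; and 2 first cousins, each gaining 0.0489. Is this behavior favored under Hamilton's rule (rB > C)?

Hamilton's rule: the trait is favored when the sum of r·B over every recipient exceeds the actor's cost C.
r to a half-sibling = 1/4 (half-sibs share one parent — one path of length 2: r = (1/2)^2 = 1/4).
r to a full sibling = 0.5 (full sibs share both parents — two paths of length 2: r = 2·(1/2)^2 = 1/2).
r to a first cousin = 1/8 (first cousins share one grandparent pair — two paths of length 4: r = 2·(1/2)^4 = 1/8).
Summing one r·B term per recipient: 2·0.25·0.214 + 2·0.5·0.0225 + 2·0.125·0.0489 = 0.141725.
0.141725 < 0.25: the indirect benefit is less than the cost.

No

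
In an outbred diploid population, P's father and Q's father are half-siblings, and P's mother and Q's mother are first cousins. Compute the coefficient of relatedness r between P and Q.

Relatedness sums over independent paths through distinct common ancestors.
P and Q are related in two ways: half first cousins through their fathers (r = 1/16) and second cousins through their mothers (r = 1/32).
r = 1/16 + 1/32 = 3/32 = 0.09375.

0.09375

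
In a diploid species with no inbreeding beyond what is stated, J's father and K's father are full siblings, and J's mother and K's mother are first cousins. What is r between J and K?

Relatedness sums over independent paths through distinct common ancestors.
J and K are related in two ways: first cousins through their fathers (r = 1/8) and second cousins through their mothers (r = 1/32).
r = 1/8 + 1/32 = 5/32 = 0.15625.

0.15625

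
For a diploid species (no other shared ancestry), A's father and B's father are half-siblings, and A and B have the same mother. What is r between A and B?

Relatedness sums over independent paths through distinct common ancestors.
A and B are related in two ways: half first cousins through their fathers (r = 1/16) and half-sibs through their shared mother (r = 1/4).
r = 1/16 + 1/4 = 5/16 = 0.3125.

0.3125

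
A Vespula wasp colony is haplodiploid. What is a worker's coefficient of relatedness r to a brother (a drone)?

0.25

Her haploid brother carries none of their father's genes and a random half of their mother's genome; that half matches the maternal half of her own genome with probability 1/2: r = 1/2 · 1/2 = 1/4.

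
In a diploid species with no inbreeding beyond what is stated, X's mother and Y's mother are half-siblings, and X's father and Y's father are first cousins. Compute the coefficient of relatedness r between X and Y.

Wright's path rule: contributions from independent ancestry routes add.
X and Y are related in two ways: half first cousins through their mothers (r = 1/16) and second cousins through their fathers (r = 1/32).
r = 1/16 + 1/32 = 0.09375.

0.09375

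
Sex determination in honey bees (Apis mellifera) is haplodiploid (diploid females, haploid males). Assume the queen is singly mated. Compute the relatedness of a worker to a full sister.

Haplodiploid full sisters inherit their father's entire haploid genome identically (contributing 1/2) and on average half of their mother's contribution (1/2 · 1/2 = 1/4); r = 1/2 + 1/4 = 3/4.

0.75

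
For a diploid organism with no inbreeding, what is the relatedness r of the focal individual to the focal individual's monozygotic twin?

Each parent–offspring link contributes a factor of 1/2, and independent paths through distinct common ancestors add.
Monozygotic twins share every allele identical by descent: r = 1.

1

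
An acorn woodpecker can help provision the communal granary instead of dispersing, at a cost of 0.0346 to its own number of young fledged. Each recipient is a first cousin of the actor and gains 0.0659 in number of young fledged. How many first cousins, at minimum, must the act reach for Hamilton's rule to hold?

r to a first cousin = 0.125 (first cousins share one grandparent pair — two paths of length 4: r = 2·(1/2)^4 = 1/8).
Hamilton's rule: n·r·B > C  ⇒  n > C/(r·B) = 0.0346/(0.125·0.0659) = 4.2.
The smallest integer exceeding 4.2 is 5.

5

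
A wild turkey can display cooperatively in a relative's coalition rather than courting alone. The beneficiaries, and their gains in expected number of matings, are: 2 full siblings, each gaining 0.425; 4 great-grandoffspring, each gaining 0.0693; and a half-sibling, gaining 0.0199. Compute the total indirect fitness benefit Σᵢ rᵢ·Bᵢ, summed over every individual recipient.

0.464625

r to a full sibling = 1/2 (full sibs share both parents — two paths of length 2: r = 2·(1/2)^2 = 1/2).
r to a great-grandoffspring = 0.125 (three parent–offspring links: r = (1/2)^3 = 1/8).
r to a half-sibling = 1/4 (half-sibs share one parent — one path of length 2: r = (1/2)^2 = 1/4).
Summing one r·B term per recipient: 2·0.5·0.425 + 4·0.125·0.0693 + 1·0.25·0.0199 = 0.464625.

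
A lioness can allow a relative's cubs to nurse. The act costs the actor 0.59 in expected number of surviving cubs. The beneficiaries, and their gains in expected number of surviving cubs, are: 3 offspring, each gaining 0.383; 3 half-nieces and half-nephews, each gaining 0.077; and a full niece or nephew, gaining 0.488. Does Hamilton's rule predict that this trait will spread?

Hamilton's rule: the trait is favored when the sum of r·B over every recipient exceeds the actor's cost C.
r to an offspring = 1/2 (one parent–offspring link: r = (1/2)^1 = 1/2).
r to a half-niece or half-nephew = 1/8 (half-aunt/uncle↔niece/nephew: one path of length 3: r = (1/2)^3 = 1/8).
r to a full niece or nephew = 0.25 (full aunt/uncle↔niece/nephew: two paths of length 3 through the shared grandparent pair: r = 2·(1/2)^3 = 1/4).
Summing one r·B term per recipient: 3·0.5·0.383 + 3·0.125·0.077 + 1·0.25·0.488 = 0.725375.
0.725375 > 0.59: the indirect benefit exceeds the cost.

Yes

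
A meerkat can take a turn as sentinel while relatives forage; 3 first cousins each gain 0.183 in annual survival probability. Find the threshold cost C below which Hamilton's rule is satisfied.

0.068625

r to a first cousin = 0.125 (first cousins share one grandparent pair — two paths of length 4: r = 2·(1/2)^4 = 1/8).
Hamilton's rule: n·r·B > C, so the trait is favored while C < n·r·B = 3·0.125·0.183 = 0.068625.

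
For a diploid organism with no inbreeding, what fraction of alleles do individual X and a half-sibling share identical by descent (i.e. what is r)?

0.25

Half-sibs share one parent — one path of length 2: r = (1/2)^2 = 1/4.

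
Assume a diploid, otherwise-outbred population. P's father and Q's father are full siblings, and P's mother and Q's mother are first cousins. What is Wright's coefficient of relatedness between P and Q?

Independent pedigree routes through distinct common ancestors add.
P and Q are related in two ways: first cousins through their fathers (r = 1/8) and second cousins through their mothers (r = 1/32).
r = 1/8 + 1/32 = 5/32 = 0.15625.

0.15625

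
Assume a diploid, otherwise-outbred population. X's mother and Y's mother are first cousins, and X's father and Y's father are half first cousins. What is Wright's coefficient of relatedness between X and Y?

0.046875

Relatedness sums over independent paths through distinct common ancestors.
X and Y are related in two ways: second cousins through their mothers (r = 1/32) and half second cousins through their fathers (r = 1/64).
r = 1/32 + 1/64 = 0.046875.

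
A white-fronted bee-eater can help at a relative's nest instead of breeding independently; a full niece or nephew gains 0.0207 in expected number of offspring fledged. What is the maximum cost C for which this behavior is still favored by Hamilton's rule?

0.005175

r to a full niece or nephew = 1/4 (full aunt/uncle↔niece/nephew: two paths of length 3 through the shared grandparent pair: r = 2·(1/2)^3 = 1/4).
Hamilton's rule: n·r·B > C, so the trait is favored while C < n·r·B = 1·0.25·0.0207 = 0.005175.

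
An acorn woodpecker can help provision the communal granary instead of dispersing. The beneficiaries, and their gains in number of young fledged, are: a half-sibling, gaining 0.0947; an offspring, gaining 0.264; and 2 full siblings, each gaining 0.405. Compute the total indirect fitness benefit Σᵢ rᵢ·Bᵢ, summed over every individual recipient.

0.560675

r to a half-sibling = 1/4 (half-sibs share one parent — one path of length 2: r = (1/2)^2 = 1/4).
r to an offspring = 0.5 (one parent–offspring link: r = (1/2)^1 = 1/2).
r to a full sibling = 1/2 (full sibs share both parents — two paths of length 2: r = 2·(1/2)^2 = 1/2).
Summing one r·B term per recipient: 1·0.25·0.0947 + 1·0.5·0.264 + 2·0.5·0.405 = 0.560675.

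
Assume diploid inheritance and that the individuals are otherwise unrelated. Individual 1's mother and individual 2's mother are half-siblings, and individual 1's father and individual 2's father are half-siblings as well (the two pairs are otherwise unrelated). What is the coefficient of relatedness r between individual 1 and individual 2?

Relatedness sums over independent paths through distinct common ancestors.
Individual 1 and individual 2 are related in two ways: half first cousins through their mothers (r = 1/16) and half first cousins through their fathers (r = 1/16).
r = 1/16 + 1/16 = 0.125.

0.125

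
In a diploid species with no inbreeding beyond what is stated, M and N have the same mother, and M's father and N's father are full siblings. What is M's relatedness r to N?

0.375

Relatedness sums over independent paths through distinct common ancestors.
M and N are related in two ways: half-sibs through their shared mother (r = 1/4) and first cousins through their fathers (r = 1/8).
r = 1/4 + 1/8 = 3/8 = 0.375.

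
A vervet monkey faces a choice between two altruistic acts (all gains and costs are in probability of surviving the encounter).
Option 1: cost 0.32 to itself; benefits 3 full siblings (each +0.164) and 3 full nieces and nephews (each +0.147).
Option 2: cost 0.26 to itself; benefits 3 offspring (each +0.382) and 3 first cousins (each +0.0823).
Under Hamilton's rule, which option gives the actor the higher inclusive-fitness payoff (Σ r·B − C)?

Option 2

Option 1: r to a full sibling = 0.5.
Option 1: r to a full niece or nephew = 0.25.
Option 1: Σ r·B − C = (3·0.5·0.164 + 3·0.25·0.147) − 0.32 = 0.03625.
Option 2: r to an offspring = 0.5.
Option 2: r to a first cousin = 0.125.
Option 2: Σ r·B − C = (3·0.5·0.382 + 3·0.125·0.0823) − 0.26 = 0.3438625.
Option 2 has the higher net inclusive-fitness payoff.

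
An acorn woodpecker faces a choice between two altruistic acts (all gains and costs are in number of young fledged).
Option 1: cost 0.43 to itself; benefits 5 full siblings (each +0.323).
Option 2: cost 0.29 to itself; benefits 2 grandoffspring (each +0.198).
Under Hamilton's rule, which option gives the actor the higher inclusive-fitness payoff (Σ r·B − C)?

Option 1

Option 1: r to a full sibling = 0.5.
Option 1: Σ r·B − C = (5·0.5·0.323) − 0.43 = 0.3775.
Option 2: r to a grandoffspring = 0.25.
Option 2: Σ r·B − C = (2·0.25·0.198) − 0.29 = -0.191.
Option 1 has the higher net inclusive-fitness payoff.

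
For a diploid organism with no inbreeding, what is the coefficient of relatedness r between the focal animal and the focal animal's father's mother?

Each parent–offspring link contributes a factor of 1/2, and independent paths through distinct common ancestors add.
Two parent–offspring links: r = (1/2)^2 = 1/4.

0.25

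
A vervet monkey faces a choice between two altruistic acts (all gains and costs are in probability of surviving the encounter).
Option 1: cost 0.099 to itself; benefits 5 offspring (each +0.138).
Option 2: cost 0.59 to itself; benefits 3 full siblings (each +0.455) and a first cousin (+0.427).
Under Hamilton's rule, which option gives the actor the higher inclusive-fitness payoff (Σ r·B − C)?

Option 1: r to an offspring = 0.5.
Option 1: Σ r·B − C = (5·0.5·0.138) − 0.099 = 0.246.
Option 2: r to a full sibling = 0.5.
Option 2: r to a first cousin = 0.125.
Option 2: Σ r·B − C = (3·0.5·0.455 + 1·0.125·0.427) − 0.59 = 0.145875.
Option 1 has the higher net inclusive-fitness payoff.

Option 1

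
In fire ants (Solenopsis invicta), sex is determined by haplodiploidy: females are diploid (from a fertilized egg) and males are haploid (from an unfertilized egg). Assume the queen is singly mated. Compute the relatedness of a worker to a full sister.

Haplodiploid full sisters inherit their father's entire haploid genome identically (contributing 1/2) and on average half of their mother's contribution (1/2 · 1/2 = 1/4); r = 1/2 + 1/4 = 3/4.

0.75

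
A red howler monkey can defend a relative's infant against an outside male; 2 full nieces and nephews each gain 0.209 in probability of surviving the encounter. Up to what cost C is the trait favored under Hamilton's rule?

r to a full niece or nephew = 0.25 (full aunt/uncle↔niece/nephew: two paths of length 3 through the shared grandparent pair: r = 2·(1/2)^3 = 1/4).
Hamilton's rule: n·r·B > C, so the trait is favored while C < n·r·B = 2·0.25·0.209 = 0.1045.

0.1045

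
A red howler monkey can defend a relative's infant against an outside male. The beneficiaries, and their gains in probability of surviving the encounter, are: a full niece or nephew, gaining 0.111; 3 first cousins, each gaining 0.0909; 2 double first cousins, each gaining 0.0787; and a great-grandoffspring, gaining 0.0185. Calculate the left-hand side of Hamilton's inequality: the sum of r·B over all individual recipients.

0.1035

r to a full niece or nephew = 1/4 (full aunt/uncle↔niece/nephew: two paths of length 3 through the shared grandparent pair: r = 2·(1/2)^3 = 1/4).
r to a first cousin = 0.125 (first cousins share one grandparent pair — two paths of length 4: r = 2·(1/2)^4 = 1/8).
r to a double first cousin = 0.25 (double first cousins share both grandparent pairs — four paths of length 4: r = 4·(1/2)^4 = 1/4).
r to a great-grandoffspring = 0.125 (three parent–offspring links: r = (1/2)^3 = 1/8).
Summing one r·B term per recipient: 1·0.25·0.111 + 3·0.125·0.0909 + 2·0.25·0.0787 + 1·0.125·0.0185 = 0.1035.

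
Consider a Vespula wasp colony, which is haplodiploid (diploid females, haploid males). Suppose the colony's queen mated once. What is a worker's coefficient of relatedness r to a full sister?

0.75

Haplodiploid full sisters inherit their father's entire haploid genome identically (contributing 1/2) and on average half of their mother's contribution (1/2 · 1/2 = 1/4); r = 1/2 + 1/4 = 3/4.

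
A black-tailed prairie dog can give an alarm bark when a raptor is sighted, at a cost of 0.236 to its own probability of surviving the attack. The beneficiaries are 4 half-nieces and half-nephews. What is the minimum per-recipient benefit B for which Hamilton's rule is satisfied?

r to a half-niece or half-nephew = 1/8 (half-aunt/uncle↔niece/nephew: one path of length 3: r = (1/2)^3 = 1/8).
Hamilton's rule with n recipients of equal r: n·r·B > C, so B > C/(n·r) = 0.236/(4·0.125) = 0.472.

0.472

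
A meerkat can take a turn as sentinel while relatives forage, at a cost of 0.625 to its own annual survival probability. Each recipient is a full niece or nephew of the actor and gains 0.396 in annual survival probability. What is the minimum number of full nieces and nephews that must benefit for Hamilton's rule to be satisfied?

r to a full niece or nephew = 0.25 (full aunt/uncle↔niece/nephew: two paths of length 3 through the shared grandparent pair: r = 2·(1/2)^3 = 1/4).
Hamilton's rule: n·r·B > C  ⇒  n > C/(r·B) = 0.625/(0.25·0.396) = 6.313.
The smallest integer exceeding 6.313 is 7.

7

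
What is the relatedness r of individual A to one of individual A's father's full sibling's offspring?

0.125

Each parent–offspring link contributes a factor of 1/2, and independent paths through distinct common ancestors add.
First cousins share one grandparent pair — two paths of length 4: r = 2·(1/2)^4 = 1/8.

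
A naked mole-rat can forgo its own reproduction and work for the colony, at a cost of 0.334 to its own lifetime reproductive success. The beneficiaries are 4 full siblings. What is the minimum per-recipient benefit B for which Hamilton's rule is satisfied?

0.167

r to a full sibling = 1/2 (full sibs share both parents — two paths of length 2: r = 2·(1/2)^2 = 1/2).
Hamilton's rule with n recipients of equal r: n·r·B > C, so B > C/(n·r) = 0.334/(4·0.5) = 0.167.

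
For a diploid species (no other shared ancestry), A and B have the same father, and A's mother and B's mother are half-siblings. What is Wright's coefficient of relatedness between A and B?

0.3125

With two independent routes of shared ancestry, r is the sum of the two contributions.
A and B are related in two ways: half-sibs through their shared father (r = 1/4) and half first cousins through their mothers (r = 1/16).
r = 1/4 + 1/16 = 0.3125.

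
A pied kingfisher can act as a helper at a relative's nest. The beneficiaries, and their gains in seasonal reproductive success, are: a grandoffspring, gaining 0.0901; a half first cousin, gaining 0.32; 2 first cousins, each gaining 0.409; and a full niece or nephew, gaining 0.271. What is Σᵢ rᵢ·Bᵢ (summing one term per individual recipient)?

r to a grandoffspring = 0.25 (two parent–offspring links: r = (1/2)^2 = 1/4).
r to a half first cousin = 1/16 (half first cousins share one grandparent — one path of length 4: r = (1/2)^4 = 1/16).
r to a first cousin = 0.125 (first cousins share one grandparent pair — two paths of length 4: r = 2·(1/2)^4 = 1/8).
r to a full niece or nephew = 1/4 (full aunt/uncle↔niece/nephew: two paths of length 3 through the shared grandparent pair: r = 2·(1/2)^3 = 1/4).
Summing one r·B term per recipient: 1·0.25·0.0901 + 1·0.0625·0.32 + 2·0.125·0.409 + 1·0.25·0.271 = 0.212525.

0.212525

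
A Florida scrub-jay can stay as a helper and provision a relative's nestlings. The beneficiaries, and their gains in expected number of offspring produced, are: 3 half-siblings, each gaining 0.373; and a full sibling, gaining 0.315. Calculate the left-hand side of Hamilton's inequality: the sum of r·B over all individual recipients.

r to a half-sibling = 0.25 (half-sibs share one parent — one path of length 2: r = (1/2)^2 = 1/4).
r to a full sibling = 1/2 (full sibs share both parents — two paths of length 2: r = 2·(1/2)^2 = 1/2).
Summing one r·B term per recipient: 3·0.25·0.373 + 1·0.5·0.315 = 0.43725.

0.43725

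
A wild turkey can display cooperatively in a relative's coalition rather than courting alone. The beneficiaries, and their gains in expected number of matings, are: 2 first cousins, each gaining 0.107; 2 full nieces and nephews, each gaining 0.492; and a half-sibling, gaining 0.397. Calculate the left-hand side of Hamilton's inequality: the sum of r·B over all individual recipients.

r to a first cousin = 1/8 (first cousins share one grandparent pair — two paths of length 4: r = 2·(1/2)^4 = 1/8).
r to a full niece or nephew = 1/4 (full aunt/uncle↔niece/nephew: two paths of length 3 through the shared grandparent pair: r = 2·(1/2)^3 = 1/4).
r to a half-sibling = 0.25 (half-sibs share one parent — one path of length 2: r = (1/2)^2 = 1/4).
Summing one r·B term per recipient: 2·0.125·0.107 + 2·0.25·0.492 + 1·0.25·0.397 = 0.372.

0.372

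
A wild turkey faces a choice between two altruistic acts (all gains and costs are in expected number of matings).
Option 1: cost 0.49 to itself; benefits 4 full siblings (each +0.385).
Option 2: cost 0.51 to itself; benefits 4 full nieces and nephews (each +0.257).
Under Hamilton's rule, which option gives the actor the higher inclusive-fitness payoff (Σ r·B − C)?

Option 1: r to a full sibling = 0.5.
Option 1: Σ r·B − C = (4·0.5·0.385) − 0.49 = 0.28.
Option 2: r to a full niece or nephew = 0.25.
Option 2: Σ r·B − C = (4·0.25·0.257) − 0.51 = -0.253.
Option 1 has the higher net inclusive-fitness payoff.

Option 1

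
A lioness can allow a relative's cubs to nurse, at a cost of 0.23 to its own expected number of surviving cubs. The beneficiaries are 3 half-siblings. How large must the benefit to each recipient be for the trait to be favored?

r to a half-sibling = 0.25 (half-sibs share one parent — one path of length 2: r = (1/2)^2 = 1/4).
Hamilton's rule with n recipients of equal r: n·r·B > C, so B > C/(n·r) = 0.23/(3·0.25) = 0.3067.

0.3067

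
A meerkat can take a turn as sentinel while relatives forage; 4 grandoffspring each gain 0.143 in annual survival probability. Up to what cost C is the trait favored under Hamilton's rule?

r to a grandoffspring = 1/4 (two parent–offspring links: r = (1/2)^2 = 1/4).
Hamilton's rule: n·r·B > C, so the trait is favored while C < n·r·B = 4·0.25·0.143 = 0.143.

0.143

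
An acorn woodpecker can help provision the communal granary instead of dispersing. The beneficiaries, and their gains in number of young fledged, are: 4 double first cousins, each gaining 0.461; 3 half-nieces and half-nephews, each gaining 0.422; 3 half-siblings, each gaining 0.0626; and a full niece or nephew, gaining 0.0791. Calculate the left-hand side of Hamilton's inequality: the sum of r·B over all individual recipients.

0.685975

r to a double first cousin = 0.25 (double first cousins share both grandparent pairs — four paths of length 4: r = 4·(1/2)^4 = 1/4).
r to a half-niece or half-nephew = 1/8 (half-aunt/uncle↔niece/nephew: one path of length 3: r = (1/2)^3 = 1/8).
r to a half-sibling = 0.25 (half-sibs share one parent — one path of length 2: r = (1/2)^2 = 1/4).
r to a full niece or nephew = 0.25 (full aunt/uncle↔niece/nephew: two paths of length 3 through the shared grandparent pair: r = 2·(1/2)^3 = 1/4).
Summing one r·B term per recipient: 4·0.25·0.461 + 3·0.125·0.422 + 3·0.25·0.0626 + 1·0.25·0.0791 = 0.685975.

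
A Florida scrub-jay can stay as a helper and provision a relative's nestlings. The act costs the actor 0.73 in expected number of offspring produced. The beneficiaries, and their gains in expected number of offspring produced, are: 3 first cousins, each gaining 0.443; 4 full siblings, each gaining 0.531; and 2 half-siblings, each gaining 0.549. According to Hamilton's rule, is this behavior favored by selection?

Yes

Hamilton's rule: the trait is favored when the sum of r·B over every recipient exceeds the actor's cost C.
r to a first cousin = 0.125 (first cousins share one grandparent pair — two paths of length 4: r = 2·(1/2)^4 = 1/8).
r to a full sibling = 1/2 (full sibs share both parents — two paths of length 2: r = 2·(1/2)^2 = 1/2).
r to a half-sibling = 0.25 (half-sibs share one parent — one path of length 2: r = (1/2)^2 = 1/4).
Summing one r·B term per recipient: 3·0.125·0.443 + 4·0.5·0.531 + 2·0.25·0.549 = 1.502625.
1.502625 > 0.73: the indirect benefit exceeds the cost.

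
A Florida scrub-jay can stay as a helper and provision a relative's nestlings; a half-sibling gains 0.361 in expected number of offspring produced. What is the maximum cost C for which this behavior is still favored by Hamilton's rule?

0.09025

r to a half-sibling = 0.25 (half-sibs share one parent — one path of length 2: r = (1/2)^2 = 1/4).
Hamilton's rule: n·r·B > C, so the trait is favored while C < n·r·B = 1·0.25·0.361 = 0.09025.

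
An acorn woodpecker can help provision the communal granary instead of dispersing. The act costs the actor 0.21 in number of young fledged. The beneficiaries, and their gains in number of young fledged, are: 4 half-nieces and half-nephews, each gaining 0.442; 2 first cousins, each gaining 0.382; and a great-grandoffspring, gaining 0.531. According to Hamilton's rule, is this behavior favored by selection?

Yes

Hamilton's rule: the trait is favored when the sum of r·B over every recipient exceeds the actor's cost C.
r to a half-niece or half-nephew = 1/8 (half-aunt/uncle↔niece/nephew: one path of length 3: r = (1/2)^3 = 1/8).
r to a first cousin = 1/8 (first cousins share one grandparent pair — two paths of length 4: r = 2·(1/2)^4 = 1/8).
r to a great-grandoffspring = 0.125 (three parent–offspring links: r = (1/2)^3 = 1/8).
Summing one r·B term per recipient: 4·0.125·0.442 + 2·0.125·0.382 + 1·0.125·0.531 = 0.382875.
0.382875 > 0.21: the indirect benefit exceeds the cost.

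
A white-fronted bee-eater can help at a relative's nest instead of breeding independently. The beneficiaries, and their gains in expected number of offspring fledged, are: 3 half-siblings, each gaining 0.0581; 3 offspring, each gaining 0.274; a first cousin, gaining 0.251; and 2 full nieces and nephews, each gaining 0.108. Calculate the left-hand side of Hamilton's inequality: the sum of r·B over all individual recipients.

r to a half-sibling = 1/4 (half-sibs share one parent — one path of length 2: r = (1/2)^2 = 1/4).
r to an offspring = 1/2 (one parent–offspring link: r = (1/2)^1 = 1/2).
r to a first cousin = 0.125 (first cousins share one grandparent pair — two paths of length 4: r = 2·(1/2)^4 = 1/8).
r to a full niece or nephew = 1/4 (full aunt/uncle↔niece/nephew: two paths of length 3 through the shared grandparent pair: r = 2·(1/2)^3 = 1/4).
Summing one r·B term per recipient: 3·0.25·0.0581 + 3·0.5·0.274 + 1·0.125·0.251 + 2·0.25·0.108 = 0.53995.

0.53995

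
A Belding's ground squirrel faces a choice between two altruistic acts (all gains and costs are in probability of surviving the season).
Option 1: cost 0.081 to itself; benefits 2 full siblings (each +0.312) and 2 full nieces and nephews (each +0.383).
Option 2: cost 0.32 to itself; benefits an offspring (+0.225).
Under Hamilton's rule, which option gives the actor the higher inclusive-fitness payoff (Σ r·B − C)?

Option 1: r to a full sibling = 0.5.
Option 1: r to a full niece or nephew = 0.25.
Option 1: Σ r·B − C = (2·0.5·0.312 + 2·0.25·0.383) − 0.081 = 0.4225.
Option 2: r to an offspring = 0.5.
Option 2: Σ r·B − C = (1·0.5·0.225) − 0.32 = -0.2075.
Option 1 has the higher net inclusive-fitness payoff.

Option 1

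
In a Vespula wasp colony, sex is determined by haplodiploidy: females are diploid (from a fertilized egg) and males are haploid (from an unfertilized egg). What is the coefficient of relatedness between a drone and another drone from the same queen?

Haploid brothers each carry a random half of the queen's diploid genome, so on average they share half: r = 1/2.

0.5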